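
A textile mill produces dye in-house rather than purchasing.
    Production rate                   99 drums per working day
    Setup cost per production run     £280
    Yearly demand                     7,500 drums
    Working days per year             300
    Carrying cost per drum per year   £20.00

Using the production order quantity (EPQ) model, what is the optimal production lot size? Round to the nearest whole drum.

d = 7,500/300 = 25.0000 drums/day;  effective holding cost H(1 − d/p) = 20·(1 − 25.0000/99) = 14.94949
Q* = √(2DS / H_eff) = √(2·7,500·280 / 14.94949) ≈ 530.04

530 drums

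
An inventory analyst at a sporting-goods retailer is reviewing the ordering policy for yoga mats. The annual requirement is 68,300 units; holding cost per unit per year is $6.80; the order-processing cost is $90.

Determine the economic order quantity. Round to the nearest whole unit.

Q* = √(2·D·S / H) = √(2·68,300·90 / 6.8) = √1,807,941.2 ≈ 1,344.60

1,345 units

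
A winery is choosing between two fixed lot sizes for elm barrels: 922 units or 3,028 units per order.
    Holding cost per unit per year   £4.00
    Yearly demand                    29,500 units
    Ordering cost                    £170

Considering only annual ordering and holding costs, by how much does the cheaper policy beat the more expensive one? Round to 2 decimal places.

For each Q, cost = (D/Q)·S + (Q/2)·H.
TC(922) = (29,500/922)×170 + (922/2)×4 = £7,283.26
TC(3,028) = (29,500/3,028)×170 + (3,028/2)×4 = £7,712.21
Lots of 922 are cheaper by £428.95.

£428.95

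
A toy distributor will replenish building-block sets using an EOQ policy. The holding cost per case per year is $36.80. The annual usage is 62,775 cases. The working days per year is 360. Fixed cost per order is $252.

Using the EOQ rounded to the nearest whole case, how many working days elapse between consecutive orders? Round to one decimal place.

EOQ = √(2DS/H) = √(2 × 62,775 × 252 / 36.8)
    = √(859,744.57) ≈ 927.22 → Q = 927 cases
Cycle time = (working days × Q)/D = (360 × 927) / 62,775 = 5.316 days

5.3 days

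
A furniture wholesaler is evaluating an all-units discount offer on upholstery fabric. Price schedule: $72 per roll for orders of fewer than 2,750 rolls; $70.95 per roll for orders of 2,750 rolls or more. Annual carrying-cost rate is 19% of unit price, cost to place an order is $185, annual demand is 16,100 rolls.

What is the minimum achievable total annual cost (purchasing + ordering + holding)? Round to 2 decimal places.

$1,161,913.78

H₁ = 19%×$72 = $13.6800;  H₂ = 19%×$70.95 = $13.4805
EOQ₁ = √(2×16,100×185/13.6800) = 659.89  (< 2,750, feasible at tier 1)
EOQ₂ = √(2×16,100×185/13.4805) = 664.75  (< 2,750 → use Q = 2,750 at tier-2 price)
TC(tier 1 (EOQ₁), Q≈659.9) = $1,168,227.28
TC(tier 2, Q≈2,750.0) = $1,161,913.78
Minimum at tier 2: $1,161,913.78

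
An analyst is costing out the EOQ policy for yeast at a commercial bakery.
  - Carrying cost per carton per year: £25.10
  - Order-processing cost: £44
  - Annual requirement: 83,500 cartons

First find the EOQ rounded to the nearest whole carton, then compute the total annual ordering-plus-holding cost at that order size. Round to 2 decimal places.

Optimal lot size Q* = (2 × 83,500 × £44 / £25.1)^½ ≈ 541.06 → Q = 541 cartons
Annual ordering cost = (D/Q)·S = (83,500/541) × 44 = £6,791.13
Annual holding cost  = (Q/2)·H = (541/2) × 25.1 = £6,789.55
Total = £6,791.13 + £6,789.55 = £13,580.68

£13,580.68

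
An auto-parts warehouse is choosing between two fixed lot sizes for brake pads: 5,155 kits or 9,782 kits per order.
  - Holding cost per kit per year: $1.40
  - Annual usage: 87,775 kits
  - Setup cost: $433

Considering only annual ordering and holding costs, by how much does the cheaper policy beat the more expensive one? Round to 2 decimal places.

TC(Q) = (D/Q)S + (Q/2)H
TC(5,155) = (87,775/5,155)×433 + (5,155/2)×1.4 = $10,981.26
TC(9,782) = (87,775/9,782)×433 + (9,782/2)×1.4 = $10,732.76
|ΔTC| = |$10,981.26 − $10,732.76| = $248.50

$248.50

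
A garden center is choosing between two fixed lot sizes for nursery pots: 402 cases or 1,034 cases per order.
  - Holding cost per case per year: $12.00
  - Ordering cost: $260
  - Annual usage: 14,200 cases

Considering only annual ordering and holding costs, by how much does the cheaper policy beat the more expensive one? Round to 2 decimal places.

For each Q, cost = (D/Q)·S + (Q/2)·H.
TC(402) = (14,200/402)×260 + (402/2)×12 = $11,596.08
TC(1,034) = (14,200/1,034)×260 + (1,034/2)×12 = $9,774.60
|ΔTC| = |$11,596.08 − $9,774.60| = $1,821.48

$1,821.48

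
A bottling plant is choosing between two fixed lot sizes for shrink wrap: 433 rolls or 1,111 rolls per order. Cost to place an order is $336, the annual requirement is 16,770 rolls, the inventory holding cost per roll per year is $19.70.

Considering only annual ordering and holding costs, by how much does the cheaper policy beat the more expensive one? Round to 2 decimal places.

Annual cost at Q: ordering D·S/Q plus holding Q·H/2.
TC(433) = (16,770/433)×336 + (433/2)×19.7 = $17,278.26
TC(1,111) = (16,770/1,111)×336 + (1,111/2)×19.7 = $16,015.11
Cheaper: Q = 1,111.  Difference = $1,263.15

$1,263.15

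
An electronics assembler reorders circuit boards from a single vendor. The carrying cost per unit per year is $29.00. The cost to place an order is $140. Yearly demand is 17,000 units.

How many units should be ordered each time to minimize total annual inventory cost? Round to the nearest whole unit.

Optimal lot size Q* = (2 × 17,000 × $140 / $29)^½ ≈ 405.14

405 units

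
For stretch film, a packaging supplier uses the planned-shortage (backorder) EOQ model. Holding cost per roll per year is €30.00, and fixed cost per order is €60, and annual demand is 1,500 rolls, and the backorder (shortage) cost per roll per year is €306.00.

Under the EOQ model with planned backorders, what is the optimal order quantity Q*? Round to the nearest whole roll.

Basic EOQ = √(2·1,500·60/30) = 77.460
Backorder adjustment √((H+b)/b) = √((30+306)/306) = 1.0479
Q* = 77.460 × 1.0479 ≈ 81.17

81 rolls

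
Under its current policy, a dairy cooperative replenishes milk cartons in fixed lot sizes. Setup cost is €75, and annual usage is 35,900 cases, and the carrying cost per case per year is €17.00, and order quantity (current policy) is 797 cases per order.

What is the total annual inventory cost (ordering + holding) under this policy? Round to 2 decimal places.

€10,152.79

Annual ordering cost = (D/Q)·S = (35,900/797) × 75 = €3,378.29
Annual holding cost  = (Q/2)·H = (797/2) × 17 = €6,774.50
Total = €3,378.29 + €6,774.50 = €10,152.79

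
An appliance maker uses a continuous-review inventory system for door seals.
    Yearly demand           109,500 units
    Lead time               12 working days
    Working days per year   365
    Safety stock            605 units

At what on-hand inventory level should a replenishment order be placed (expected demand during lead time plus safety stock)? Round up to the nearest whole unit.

4,205 units

Daily demand d = 109,500 / 365 = 300.000 units/day
Demand during lead time = 300.000 × 12 = 3,600.00
Reorder point = 3,600.00 + 605 = 4,205.00 → round up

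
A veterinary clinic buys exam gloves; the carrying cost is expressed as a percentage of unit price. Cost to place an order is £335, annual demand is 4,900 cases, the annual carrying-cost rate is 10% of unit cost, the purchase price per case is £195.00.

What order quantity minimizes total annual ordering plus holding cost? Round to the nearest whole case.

410 cases

Holding cost per case per year: H = 10% × £195 = £19.5000
EOQ = √(2DS/H) = √(2 × 4,900 × 335 / 19.5)
    = √(168,358.97) ≈ 410.32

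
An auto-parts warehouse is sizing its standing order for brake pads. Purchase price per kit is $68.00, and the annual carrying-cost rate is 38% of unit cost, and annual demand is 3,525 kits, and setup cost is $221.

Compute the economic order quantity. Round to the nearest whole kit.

246 kits

Holding cost per kit per year: H = 38% × $68 = $25.8400
Q* = √(2·D·S / H) = √(2·3,525·221 / 25.84) = √60,296.1 ≈ 245.55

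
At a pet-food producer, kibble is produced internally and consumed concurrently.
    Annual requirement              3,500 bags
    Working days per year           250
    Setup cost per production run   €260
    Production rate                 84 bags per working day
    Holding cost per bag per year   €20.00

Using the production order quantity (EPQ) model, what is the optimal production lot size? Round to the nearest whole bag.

330 bags

d = 3,500/250 = 14.0000 bags/day;  effective holding cost H(1 − d/p) = 20·(1 − 14.0000/84) = 16.66667
Q* = √(2DS / H_eff) = √(2·3,500·260 / 16.66667) ≈ 330.45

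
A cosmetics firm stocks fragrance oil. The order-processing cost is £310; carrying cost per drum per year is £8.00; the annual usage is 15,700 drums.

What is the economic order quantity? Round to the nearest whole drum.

2DS/H = 2·15,700·310/8 = 1,216,750.00
EOQ = √1,216,750.00 ≈ 1,103.06

1,103 drums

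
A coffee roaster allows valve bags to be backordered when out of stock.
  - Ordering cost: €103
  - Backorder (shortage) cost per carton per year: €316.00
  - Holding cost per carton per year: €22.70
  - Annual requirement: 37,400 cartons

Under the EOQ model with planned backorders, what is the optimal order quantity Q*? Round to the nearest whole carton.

603 cartons

Q* = √(2DS/H) · √((H + b)/b)
   = √(2 × 37,400 × 103 / 22.7) · √((22.7 + 316) / 316)
   = 582.581 × 1.0353 ≈ 603.14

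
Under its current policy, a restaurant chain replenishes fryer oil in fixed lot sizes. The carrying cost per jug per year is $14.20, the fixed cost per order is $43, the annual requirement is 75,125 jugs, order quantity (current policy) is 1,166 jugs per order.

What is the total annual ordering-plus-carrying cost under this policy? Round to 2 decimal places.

Annual ordering cost = (D/Q)·S = (75,125/1,166) × 43 = $2,770.48
Annual holding cost  = (Q/2)·H = (1,166/2) × 14.2 = $8,278.60
Total = $2,770.48 + $8,278.60 = $11,049.08

$11,049.08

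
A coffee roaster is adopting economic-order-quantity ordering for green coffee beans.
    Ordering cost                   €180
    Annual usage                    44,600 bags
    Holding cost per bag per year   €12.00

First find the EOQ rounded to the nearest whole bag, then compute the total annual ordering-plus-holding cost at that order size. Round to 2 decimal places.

EOQ = √(2DS/H) = √(2 × 44,600 × 180 / 12)
    = √(1,338,000.00) ≈ 1,156.72 → Q = 1,157 bags
Annual ordering cost = (D/Q)·S = (44,600/1,157) × 180 = €6,938.63
Annual holding cost  = (Q/2)·H = (1,157/2) × 12 = €6,942.00
Total = €6,938.63 + €6,942.00 = €13,880.63

€13,880.63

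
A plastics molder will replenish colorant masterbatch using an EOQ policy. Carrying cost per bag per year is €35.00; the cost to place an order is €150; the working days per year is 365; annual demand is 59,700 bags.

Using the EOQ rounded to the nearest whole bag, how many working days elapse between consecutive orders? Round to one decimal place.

Optimal lot size Q* = (2 × 59,700 × €150 / €35)^½ ≈ 715.34 → Q = 715 bags
Cycle time = (working days × Q)/D = (365 × 715) / 59,700 = 4.371 days

4.4 days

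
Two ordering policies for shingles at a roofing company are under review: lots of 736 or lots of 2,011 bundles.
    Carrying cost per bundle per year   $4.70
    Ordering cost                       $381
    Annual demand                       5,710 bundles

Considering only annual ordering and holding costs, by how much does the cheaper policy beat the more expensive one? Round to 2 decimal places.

$1,122.20

TC(Q) = (D/Q)S + (Q/2)H
TC(736) = (5,710/736)×381 + (736/2)×4.7 = $4,685.46
TC(2,011) = (5,710/2,011)×381 + (2,011/2)×4.7 = $5,807.66
Cheaper: Q = 736.  Difference = $1,122.20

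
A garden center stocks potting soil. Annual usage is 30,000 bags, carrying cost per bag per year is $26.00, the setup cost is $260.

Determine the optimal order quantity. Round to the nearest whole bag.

EOQ = √(2DS/H) = √(2 × 30,000 × 260 / 26)
    = √(600,000.00) ≈ 774.60

775 bags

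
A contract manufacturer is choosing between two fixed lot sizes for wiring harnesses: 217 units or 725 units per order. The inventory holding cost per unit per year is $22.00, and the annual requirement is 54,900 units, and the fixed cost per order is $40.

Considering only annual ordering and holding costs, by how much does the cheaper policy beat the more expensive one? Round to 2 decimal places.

$1,502.85

For each Q, cost = (D/Q)·S + (Q/2)·H.
TC(217) = (54,900/217)×40 + (217/2)×22 = $12,506.82
TC(725) = (54,900/725)×40 + (725/2)×22 = $11,003.97
Lots of 725 are cheaper by $1,502.85.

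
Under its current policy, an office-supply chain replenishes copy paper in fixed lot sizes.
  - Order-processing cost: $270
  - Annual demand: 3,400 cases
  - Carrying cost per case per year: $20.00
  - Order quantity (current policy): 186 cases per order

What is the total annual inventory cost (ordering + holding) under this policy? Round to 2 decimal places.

$6,795.48

Annual ordering cost = (D/Q)·S = (3,400/186) × 270 = $4,935.48
Annual holding cost  = (Q/2)·H = (186/2) × 20 = $1,860.00
Total = $4,935.48 + $1,860.00 = $6,795.48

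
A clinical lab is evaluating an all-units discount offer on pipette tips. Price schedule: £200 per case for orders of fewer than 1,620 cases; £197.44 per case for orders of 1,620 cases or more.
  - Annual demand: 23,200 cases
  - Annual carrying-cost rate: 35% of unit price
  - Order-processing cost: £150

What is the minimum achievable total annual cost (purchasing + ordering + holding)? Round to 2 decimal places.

H₁ = 35%×£200 = £70.0000;  H₂ = 35%×£197.44 = £69.1040
EOQ₁ = √(2×23,200×150/70.0000) = 315.32  (< 1,620, feasible at tier 1)
EOQ₂ = √(2×23,200×150/69.1040) = 317.36  (< 1,620 → use Q = 1,620 at tier-2 price)
TC(tier 1 (EOQ₁), Q≈315.3) = £4,662,072.61
TC(tier 2, Q≈1,620.0) = £4,638,730.39
Minimum at tier 2: £4,638,730.39

£4,638,730.39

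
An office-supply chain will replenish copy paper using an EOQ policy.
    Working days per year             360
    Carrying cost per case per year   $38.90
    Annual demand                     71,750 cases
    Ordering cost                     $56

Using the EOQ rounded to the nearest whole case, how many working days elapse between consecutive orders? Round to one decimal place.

Optimal lot size Q* = (2 × 71,750 × $56 / $38.9)^½ ≈ 454.51 → Q = 455 cases
T = Q/D × 360 days = 455/71,750 × 360 = 2.283 days

2.3 days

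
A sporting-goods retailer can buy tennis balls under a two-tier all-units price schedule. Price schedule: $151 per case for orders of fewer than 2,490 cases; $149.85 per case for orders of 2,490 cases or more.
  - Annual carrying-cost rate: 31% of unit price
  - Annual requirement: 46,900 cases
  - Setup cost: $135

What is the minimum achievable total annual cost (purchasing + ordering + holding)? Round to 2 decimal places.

H₁ = 31%×$151 = $46.8100;  H₂ = 31%×$149.85 = $46.4535
EOQ₁ = √(2×46,900×135/46.8100) = 520.11  (< 2,490, feasible at tier 1)
EOQ₂ = √(2×46,900×135/46.4535) = 522.11  (< 2,490 → use Q = 2,490 at tier-2 price)
TC(tier 1 (EOQ₁), Q≈520.1) = $7,106,246.56
TC(tier 2, Q≈2,490.0) = $7,088,342.38
Minimum at tier 2: $7,088,342.38

$7,088,342.38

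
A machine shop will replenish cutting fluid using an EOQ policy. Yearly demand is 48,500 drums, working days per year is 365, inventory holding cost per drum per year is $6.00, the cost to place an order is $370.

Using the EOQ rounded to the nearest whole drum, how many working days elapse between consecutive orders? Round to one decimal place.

18.4 days

Q* = √(2·D·S / H) = √(2·48,500·370 / 6) = √5,981,666.7 ≈ 2,445.74 → Q = 2,446 drums
Cycle time = (working days × Q)/D = (365 × 2,446) / 48,500 = 18.408 days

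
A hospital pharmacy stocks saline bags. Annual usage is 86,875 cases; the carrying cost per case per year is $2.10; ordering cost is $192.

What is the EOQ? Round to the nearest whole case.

EOQ = √(2DS/H) = √(2 × 86,875 × 192 / 2.1)
    = √(15,885,714.29) ≈ 3,985.69

3,986 cases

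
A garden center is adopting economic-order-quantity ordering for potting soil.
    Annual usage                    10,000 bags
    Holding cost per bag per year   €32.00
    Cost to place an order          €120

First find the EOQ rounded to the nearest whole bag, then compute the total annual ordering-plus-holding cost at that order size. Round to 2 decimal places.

€8,763.56

EOQ = √(2DS/H) = √(2 × 10,000 × 120 / 32)
    = √(75,000.00) ≈ 273.86 → Q = 274 bags
Ordering: D/Q × S = 10,000/274 × €120 = €4,379.56
Holding:  Q/2 × H = 274/2 × €32 = €4,384.00
Total = €4,379.56 + €4,384.00 = €8,763.56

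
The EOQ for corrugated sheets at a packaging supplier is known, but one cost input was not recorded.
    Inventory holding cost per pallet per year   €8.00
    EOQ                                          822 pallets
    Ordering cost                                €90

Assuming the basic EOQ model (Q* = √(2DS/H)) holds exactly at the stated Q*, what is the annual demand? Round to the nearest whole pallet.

30,030 pallets per year

EOQ relation: Q² = 2DS/H, so rearrange for the unknown.
D = Q²H / (2S) = 822² × 8 / (2 × 90) = 30,030.40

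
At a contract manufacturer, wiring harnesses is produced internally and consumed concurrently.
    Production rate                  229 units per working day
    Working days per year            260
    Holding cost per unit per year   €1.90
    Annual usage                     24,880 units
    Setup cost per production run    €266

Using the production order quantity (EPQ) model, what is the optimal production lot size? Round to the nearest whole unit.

Daily demand d = 24,880/260 = 95.692; p = 229; 1 − d/p = 0.58213
EPQ = √(2DS / (H(1 − d/p)))
    = √(2 × 24,880 × 266 / (1.9 × 0.58213)) ≈ 3,459.35

3,459 units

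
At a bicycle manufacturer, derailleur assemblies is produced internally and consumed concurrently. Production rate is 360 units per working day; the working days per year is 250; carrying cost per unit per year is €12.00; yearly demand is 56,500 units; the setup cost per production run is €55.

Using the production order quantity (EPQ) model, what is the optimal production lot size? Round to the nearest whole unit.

d = 56,500/250 = 226.0000 units/day;  effective holding cost H(1 − d/p) = 12·(1 − 226.0000/360) = 4.46667
Q* = √(2DS / H_eff) = √(2·56,500·55 / 4.46667) ≈ 1,179.58

1,180 units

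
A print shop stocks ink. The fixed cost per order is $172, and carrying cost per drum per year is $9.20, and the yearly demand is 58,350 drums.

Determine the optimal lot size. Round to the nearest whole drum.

2DS/H = 2·58,350·172/9.2 = 2,181,782.61
EOQ = √2,181,782.61 ≈ 1,477.09

1,477 drums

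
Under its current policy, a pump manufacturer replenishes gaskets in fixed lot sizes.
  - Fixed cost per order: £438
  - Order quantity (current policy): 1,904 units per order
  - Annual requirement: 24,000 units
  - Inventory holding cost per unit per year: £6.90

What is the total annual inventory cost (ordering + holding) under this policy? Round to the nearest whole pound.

£12,090

Ordering: D/Q × S = 24,000/1,904 × £438 = £5,521.01
Holding:  Q/2 × H = 1,904/2 × £6.9 = £6,568.80
Total = £5,521.01 + £6,568.80 = £12,089.81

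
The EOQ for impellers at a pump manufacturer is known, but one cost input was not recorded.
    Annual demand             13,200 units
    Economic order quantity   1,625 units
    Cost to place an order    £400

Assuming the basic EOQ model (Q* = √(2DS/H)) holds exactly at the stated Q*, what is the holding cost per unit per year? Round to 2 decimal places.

EOQ relation: Q² = 2DS/H, so rearrange for the unknown.
H = 2DS / Q² = 2 × 13,200 × 400 / 1,625² = 3.9991

£4.00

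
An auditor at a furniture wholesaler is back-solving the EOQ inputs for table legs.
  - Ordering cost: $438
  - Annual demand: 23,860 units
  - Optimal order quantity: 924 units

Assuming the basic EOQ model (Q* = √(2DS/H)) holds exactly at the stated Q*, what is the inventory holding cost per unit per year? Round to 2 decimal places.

Since Q* = (2DS/H)^½, squaring gives Q*²·H = 2DS.
H = 2DS / Q² = 2 × 23,860 × 438 / 924² = 24.4811

$24.48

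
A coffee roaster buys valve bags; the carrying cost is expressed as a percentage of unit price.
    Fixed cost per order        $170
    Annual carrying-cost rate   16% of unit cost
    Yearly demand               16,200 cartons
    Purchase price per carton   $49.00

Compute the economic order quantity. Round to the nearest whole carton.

838 cartons

Carrying cost H = $49 × 16% = $7.8400/carton/yr
Optimal lot size Q* = (2 × 16,200 × $170 / $7.84)^½ ≈ 838.18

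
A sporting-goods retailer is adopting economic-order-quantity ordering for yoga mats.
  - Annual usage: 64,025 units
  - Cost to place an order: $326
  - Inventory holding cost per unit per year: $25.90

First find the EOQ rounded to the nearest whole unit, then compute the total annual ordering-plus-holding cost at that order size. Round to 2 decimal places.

$32,881.26

Q* = √(2·D·S / H) = √(2·64,025·326 / 25.9) = √1,611,749.0 ≈ 1,269.55 → Q = 1,270 units
Annual ordering cost = (D/Q)·S = (64,025/1,270) × 326 = $16,434.76
Annual holding cost  = (Q/2)·H = (1,270/2) × 25.9 = $16,446.50
Total = $16,434.76 + $16,446.50 = $32,881.26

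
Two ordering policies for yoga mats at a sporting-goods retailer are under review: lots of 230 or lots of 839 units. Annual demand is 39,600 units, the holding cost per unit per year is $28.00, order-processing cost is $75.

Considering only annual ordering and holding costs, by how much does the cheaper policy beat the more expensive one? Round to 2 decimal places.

TC(Q) = (D/Q)S + (Q/2)H
TC(230) = (39,600/230)×75 + (230/2)×28 = $16,133.04
TC(839) = (39,600/839)×75 + (839/2)×28 = $15,285.93
|ΔTC| = |$16,133.04 − $15,285.93| = $847.11

$847.11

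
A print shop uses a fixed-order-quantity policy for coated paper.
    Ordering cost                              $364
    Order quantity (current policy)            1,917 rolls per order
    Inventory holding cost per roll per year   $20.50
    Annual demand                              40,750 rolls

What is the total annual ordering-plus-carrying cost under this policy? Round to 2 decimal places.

$27,386.86

Orders/yr = 40,750/1,917 = 21.257; ordering cost = 21.257 × $364 = $7,737.61
Average inventory = 1,917/2 = 958.5; holding cost = 958.5 × $20.5 = $19,649.25
Total = $7,737.61 + $19,649.25 = $27,386.86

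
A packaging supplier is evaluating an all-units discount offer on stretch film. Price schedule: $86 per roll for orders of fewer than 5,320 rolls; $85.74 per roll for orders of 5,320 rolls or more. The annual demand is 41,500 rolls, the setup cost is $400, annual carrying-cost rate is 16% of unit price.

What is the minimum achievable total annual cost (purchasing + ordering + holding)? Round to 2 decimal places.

$3,590,373.63

H₁ = 16%×$86 = $13.7600;  H₂ = 16%×$85.74 = $13.7184
EOQ₁ = √(2×41,500×400/13.7600) = 1,553.32  (< 5,320, feasible at tier 1)
EOQ₂ = √(2×41,500×400/13.7184) = 1,555.67  (< 5,320 → use Q = 5,320 at tier-2 price)
TC(tier 1 (EOQ₁), Q≈1,553.3) = $3,590,373.63
TC(tier 2, Q≈5,320.0) = $3,597,821.24
Minimum at tier 1 (EOQ₁): $3,590,373.63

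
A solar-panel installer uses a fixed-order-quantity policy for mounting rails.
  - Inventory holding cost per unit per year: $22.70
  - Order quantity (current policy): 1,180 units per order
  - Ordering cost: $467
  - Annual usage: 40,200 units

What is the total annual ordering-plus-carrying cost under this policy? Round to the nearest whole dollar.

Orders/yr = 40,200/1,180 = 34.068; ordering cost = 34.068 × $467 = $15,909.66
Average inventory = 1,180/2 = 590; holding cost = 590 × $22.7 = $13,393.00
Total = $15,909.66 + $13,393.00 = $29,302.66

$29,303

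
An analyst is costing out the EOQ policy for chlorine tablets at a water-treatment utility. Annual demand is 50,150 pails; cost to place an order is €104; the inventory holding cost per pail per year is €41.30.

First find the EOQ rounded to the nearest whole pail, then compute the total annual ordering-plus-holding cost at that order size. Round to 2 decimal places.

€20,755.94

Q* = √(2·D·S / H) = √(2·50,150·104 / 41.3) = √252,571.4 ≈ 502.56 → Q = 503 pails
Ordering: D/Q × S = 50,150/503 × €104 = €10,368.99
Holding:  Q/2 × H = 503/2 × €41.3 = €10,386.95
Total = €10,368.99 + €10,386.95 = €20,755.94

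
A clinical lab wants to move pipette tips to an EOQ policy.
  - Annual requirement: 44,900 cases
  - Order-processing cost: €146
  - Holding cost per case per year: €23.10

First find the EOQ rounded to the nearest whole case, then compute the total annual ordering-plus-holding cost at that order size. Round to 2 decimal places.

Optimal lot size Q* = (2 × 44,900 × €146 / €23.1)^½ ≈ 753.37 → Q = 753 cases
Ordering: D/Q × S = 44,900/753 × €146 = €8,705.71
Holding:  Q/2 × H = 753/2 × €23.1 = €8,697.15
Total = €8,705.71 + €8,697.15 = €17,402.86

€17,402.86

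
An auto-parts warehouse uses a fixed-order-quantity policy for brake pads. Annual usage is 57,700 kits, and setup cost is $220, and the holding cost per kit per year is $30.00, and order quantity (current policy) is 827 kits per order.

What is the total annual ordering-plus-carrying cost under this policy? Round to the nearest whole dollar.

Annual ordering cost = (D/Q)·S = (57,700/827) × 220 = $15,349.46
Annual holding cost  = (Q/2)·H = (827/2) × 30 = $12,405.00
Total = $15,349.46 + $12,405.00 = $27,754.46

$27,754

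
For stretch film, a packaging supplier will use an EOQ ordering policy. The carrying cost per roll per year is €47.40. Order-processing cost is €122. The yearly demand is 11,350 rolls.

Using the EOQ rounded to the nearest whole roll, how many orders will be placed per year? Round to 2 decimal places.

Q* = √(2·D·S / H) = √(2·11,350·122 / 47.4) = √58,426.2 ≈ 241.72 → Q = 242
Orders per year = D/Q = 11,350 / 242 = 46.901

46.90 orders per year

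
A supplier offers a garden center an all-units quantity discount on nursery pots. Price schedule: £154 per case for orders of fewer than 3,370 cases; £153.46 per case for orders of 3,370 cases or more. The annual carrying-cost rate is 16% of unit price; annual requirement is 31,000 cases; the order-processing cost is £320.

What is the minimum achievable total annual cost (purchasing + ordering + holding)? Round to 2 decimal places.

H₁ = 16%×£154 = £24.6400;  H₂ = 16%×£153.46 = £24.5536
EOQ₁ = √(2×31,000×320/24.6400) = 897.33  (< 3,370, feasible at tier 1)
EOQ₂ = √(2×31,000×320/24.5536) = 898.90  (< 3,370 → use Q = 3,370 at tier-2 price)
TC(tier 1 (EOQ₁), Q≈897.3) = £4,796,110.12
TC(tier 2, Q≈3,370.0) = £4,801,576.44
Minimum at tier 1 (EOQ₁): £4,796,110.12

£4,796,110.12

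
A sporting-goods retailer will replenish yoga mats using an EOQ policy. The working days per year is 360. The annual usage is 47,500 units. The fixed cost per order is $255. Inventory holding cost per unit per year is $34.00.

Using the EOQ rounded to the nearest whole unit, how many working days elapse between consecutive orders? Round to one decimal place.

6.4 days

2DS/H = 2·47,500·255/34 = 712,500.00
EOQ = √712,500.00 ≈ 844.10 → Q = 844 units
Days between orders = 360 / (D/Q) = 360 / 56.280 ≈ 6.397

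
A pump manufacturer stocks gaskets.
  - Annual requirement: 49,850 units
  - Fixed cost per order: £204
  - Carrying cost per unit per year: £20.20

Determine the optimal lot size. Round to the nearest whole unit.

1,003 units

Q* = √(2·D·S / H) = √(2·49,850·204 / 20.2) = √1,006,871.3 ≈ 1,003.43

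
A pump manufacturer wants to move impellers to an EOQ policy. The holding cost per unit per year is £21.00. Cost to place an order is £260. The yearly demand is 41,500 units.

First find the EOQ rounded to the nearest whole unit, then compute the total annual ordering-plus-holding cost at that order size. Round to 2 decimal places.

£21,288.03

Q* = √(2·D·S / H) = √(2·41,500·260 / 21) = √1,027,619.0 ≈ 1,013.72 → Q = 1,014 units
Annual ordering cost = (D/Q)·S = (41,500/1,014) × 260 = £10,641.03
Annual holding cost  = (Q/2)·H = (1,014/2) × 21 = £10,647.00
Total = £10,641.03 + £10,647.00 = £21,288.03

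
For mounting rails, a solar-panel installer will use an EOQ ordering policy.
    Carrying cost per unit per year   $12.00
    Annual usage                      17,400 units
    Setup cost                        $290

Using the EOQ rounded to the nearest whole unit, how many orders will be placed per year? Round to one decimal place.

19.0 orders per year

Q* = √(2·D·S / H) = √(2·17,400·290 / 12) = √841,000.0 ≈ 917.06 → Q = 917
Orders per year = D/Q = 17,400 / 917 = 18.975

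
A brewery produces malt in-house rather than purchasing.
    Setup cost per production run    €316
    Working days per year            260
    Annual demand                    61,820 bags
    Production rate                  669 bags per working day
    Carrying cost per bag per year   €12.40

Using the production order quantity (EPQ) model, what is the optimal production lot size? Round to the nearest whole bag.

2,211 bags

Daily demand d = 61,820/260 = 237.769; p = 669; 1 − d/p = 0.64459
EPQ = √(2DS / (H(1 − d/p)))
    = √(2 × 61,820 × 316 / (12.4 × 0.64459)) ≈ 2,210.91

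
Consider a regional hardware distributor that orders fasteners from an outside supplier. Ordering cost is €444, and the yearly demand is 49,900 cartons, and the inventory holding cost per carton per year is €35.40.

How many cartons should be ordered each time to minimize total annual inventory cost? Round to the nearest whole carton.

Optimal lot size Q* = (2 × 49,900 × €444 / €35.4)^½ ≈ 1,118.81

1,119 cartons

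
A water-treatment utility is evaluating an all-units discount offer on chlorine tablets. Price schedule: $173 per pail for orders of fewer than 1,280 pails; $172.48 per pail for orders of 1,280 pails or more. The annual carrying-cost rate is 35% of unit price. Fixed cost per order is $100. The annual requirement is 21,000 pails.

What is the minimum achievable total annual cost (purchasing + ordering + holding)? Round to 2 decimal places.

$3,648,947.10

H₁ = 35%×$173 = $60.5500;  H₂ = 35%×$172.48 = $60.3680
EOQ₁ = √(2×21,000×100/60.5500) = 263.37  (< 1,280, feasible at tier 1)
EOQ₂ = √(2×21,000×100/60.3680) = 263.77  (< 1,280 → use Q = 1,280 at tier-2 price)
TC(tier 1 (EOQ₁), Q≈263.4) = $3,648,947.10
TC(tier 2, Q≈1,280.0) = $3,662,356.15
Minimum at tier 1 (EOQ₁): $3,648,947.10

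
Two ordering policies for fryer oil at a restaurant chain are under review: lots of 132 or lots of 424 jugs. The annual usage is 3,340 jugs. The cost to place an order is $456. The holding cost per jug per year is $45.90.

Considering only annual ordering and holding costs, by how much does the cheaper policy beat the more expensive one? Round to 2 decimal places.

$1,244.71

Annual cost at Q: ordering D·S/Q plus holding Q·H/2.
TC(132) = (3,340/132)×456 + (132/2)×45.9 = $14,567.58
TC(424) = (3,340/424)×456 + (424/2)×45.9 = $13,322.88
|ΔTC| = |$14,567.58 − $13,322.88| = $1,244.71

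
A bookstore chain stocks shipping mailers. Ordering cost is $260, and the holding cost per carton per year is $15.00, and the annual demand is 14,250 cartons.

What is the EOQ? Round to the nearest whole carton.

Q* = √(2·D·S / H) = √(2·14,250·260 / 15) = √494,000.0 ≈ 702.85

703 cartons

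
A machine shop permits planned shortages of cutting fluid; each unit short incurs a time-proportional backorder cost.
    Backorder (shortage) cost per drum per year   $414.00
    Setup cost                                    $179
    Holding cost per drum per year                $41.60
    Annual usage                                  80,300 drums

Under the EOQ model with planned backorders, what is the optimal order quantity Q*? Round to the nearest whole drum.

872 drums

Basic EOQ = √(2·80,300·179/41.6) = 831.290
Backorder adjustment √((H+b)/b) = √((41.6+414)/414) = 1.0490
Q* = 831.290 × 1.0490 ≈ 872.06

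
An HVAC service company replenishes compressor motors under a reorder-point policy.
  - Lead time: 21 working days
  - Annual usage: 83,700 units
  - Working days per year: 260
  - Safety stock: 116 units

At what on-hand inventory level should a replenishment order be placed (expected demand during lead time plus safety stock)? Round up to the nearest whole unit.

Daily demand d = 83,700 / 260 = 321.923 units/day
Demand during lead time = 321.923 × 21 = 6,760.38
Reorder point = 6,760.38 + 116 = 6,876.38 → round up

6,877 units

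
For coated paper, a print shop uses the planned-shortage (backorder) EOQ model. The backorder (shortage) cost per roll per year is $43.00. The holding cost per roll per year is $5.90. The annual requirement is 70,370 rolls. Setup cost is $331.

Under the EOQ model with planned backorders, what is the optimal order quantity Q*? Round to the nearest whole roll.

2,997 rolls

Basic EOQ = √(2·70,370·331/5.9) = 2,809.938
Backorder adjustment √((H+b)/b) = √((5.9+43)/43) = 1.0664
Q* = 2,809.938 × 1.0664 ≈ 2,996.52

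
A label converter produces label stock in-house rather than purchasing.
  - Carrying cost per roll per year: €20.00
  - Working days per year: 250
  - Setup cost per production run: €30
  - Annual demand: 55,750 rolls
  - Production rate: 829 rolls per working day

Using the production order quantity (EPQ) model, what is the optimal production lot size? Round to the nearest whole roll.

d = 55,750/250 = 223.0000 rolls/day;  effective holding cost H(1 − d/p) = 20·(1 − 223.0000/829) = 14.62002
Q* = √(2DS / H_eff) = √(2·55,750·30 / 14.62002) ≈ 478.33

478 rolls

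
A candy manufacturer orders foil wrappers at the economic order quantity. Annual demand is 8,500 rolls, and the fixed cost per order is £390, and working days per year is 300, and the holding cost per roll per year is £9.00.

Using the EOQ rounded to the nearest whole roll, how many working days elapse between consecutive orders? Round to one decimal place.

EOQ = √(2DS/H) = √(2 × 8,500 × 390 / 9)
    = √(736,666.67) ≈ 858.29 → Q = 858 rolls
T = Q/D × 300 days = 858/8,500 × 300 = 30.282 days

30.3 days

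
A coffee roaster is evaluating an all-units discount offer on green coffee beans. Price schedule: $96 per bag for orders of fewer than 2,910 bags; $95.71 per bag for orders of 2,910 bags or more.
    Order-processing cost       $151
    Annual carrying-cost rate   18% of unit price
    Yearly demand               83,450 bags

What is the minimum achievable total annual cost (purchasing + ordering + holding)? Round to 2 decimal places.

$8,016,396.17

H₁ = 18%×$96 = $17.2800;  H₂ = 18%×$95.71 = $17.2278
EOQ₁ = √(2×83,450×151/17.2800) = 1,207.66  (< 2,910, feasible at tier 1)
EOQ₂ = √(2×83,450×151/17.2278) = 1,209.49  (< 2,910 → use Q = 2,910 at tier-2 price)
TC(tier 1 (EOQ₁), Q≈1,207.7) = $8,032,068.37
TC(tier 2, Q≈2,910.0) = $8,016,396.17
Minimum at tier 2: $8,016,396.17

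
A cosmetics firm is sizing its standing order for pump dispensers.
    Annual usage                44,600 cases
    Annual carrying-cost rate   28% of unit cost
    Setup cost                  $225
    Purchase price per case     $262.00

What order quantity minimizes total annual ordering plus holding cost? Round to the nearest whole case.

523 cases

H = i·C = 0.28 × $262 = $73.3600 per case-year
Optimal lot size Q* = (2 × 44,600 × $225 / $73.36)^½ ≈ 523.05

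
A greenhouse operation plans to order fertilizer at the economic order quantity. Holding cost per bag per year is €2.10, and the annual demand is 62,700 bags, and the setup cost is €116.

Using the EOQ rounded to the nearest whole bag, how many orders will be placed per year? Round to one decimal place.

23.8 orders per year

EOQ = √(2DS/H) = √(2 × 62,700 × 116 / 2.1)
    = √(6,926,857.14) ≈ 2,631.89 → Q = 2,632
N = D/Q = 62,700/2,632 ≈ 23.822 orders/yr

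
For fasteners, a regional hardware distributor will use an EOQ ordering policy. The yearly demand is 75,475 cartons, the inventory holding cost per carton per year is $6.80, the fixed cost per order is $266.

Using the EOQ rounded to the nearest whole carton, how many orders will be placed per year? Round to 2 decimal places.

EOQ = √(2DS/H) = √(2 × 75,475 × 266 / 6.8)
    = √(5,904,808.82) ≈ 2,429.98 → Q = 2,430
Orders per year = D/Q = 75,475 / 2,430 = 31.060

31.06 orders per year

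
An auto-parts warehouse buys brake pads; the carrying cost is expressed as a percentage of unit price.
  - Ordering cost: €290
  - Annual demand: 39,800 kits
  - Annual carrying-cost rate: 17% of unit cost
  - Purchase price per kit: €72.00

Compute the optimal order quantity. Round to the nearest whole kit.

1,373 kits

H = i·C = 0.17 × €72 = €12.2400 per kit-year
EOQ = √(2DS/H) = √(2 × 39,800 × 290 / 12.24)
    = √(1,885,947.71) ≈ 1,373.30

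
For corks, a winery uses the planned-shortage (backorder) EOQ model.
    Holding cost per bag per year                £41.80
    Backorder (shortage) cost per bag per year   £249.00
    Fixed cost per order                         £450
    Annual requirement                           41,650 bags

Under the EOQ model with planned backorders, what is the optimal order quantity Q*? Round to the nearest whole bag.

Q* = √(2DS/H) · √((H + b)/b)
   = √(2 × 41,650 × 450 / 41.8) · √((41.8 + 249) / 249)
   = 946.980 × 1.0807 ≈ 1,023.38

1,023 bags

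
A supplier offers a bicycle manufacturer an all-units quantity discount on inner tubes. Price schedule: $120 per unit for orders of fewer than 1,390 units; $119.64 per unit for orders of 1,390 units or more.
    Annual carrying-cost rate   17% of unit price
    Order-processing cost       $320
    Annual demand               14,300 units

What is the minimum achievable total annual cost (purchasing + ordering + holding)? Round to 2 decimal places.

$1,728,279.55

H₁ = 17%×$120 = $20.4000;  H₂ = 17%×$119.64 = $20.3388
EOQ₁ = √(2×14,300×320/20.4000) = 669.80  (< 1,390, feasible at tier 1)
EOQ₂ = √(2×14,300×320/20.3388) = 670.80  (< 1,390 → use Q = 1,390 at tier-2 price)
TC(tier 1 (EOQ₁), Q≈669.8) = $1,729,663.85
TC(tier 2, Q≈1,390.0) = $1,728,279.55
Minimum at tier 2: $1,728,279.55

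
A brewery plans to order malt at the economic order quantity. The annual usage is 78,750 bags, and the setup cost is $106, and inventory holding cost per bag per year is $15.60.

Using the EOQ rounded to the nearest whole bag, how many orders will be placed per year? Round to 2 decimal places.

76.09 orders per year

2DS/H = 2·78,750·106/15.6 = 1,070,192.31
EOQ = √1,070,192.31 ≈ 1,034.50 → Q = 1,035
N = D/Q = 78,750/1,035 ≈ 76.087 orders/yr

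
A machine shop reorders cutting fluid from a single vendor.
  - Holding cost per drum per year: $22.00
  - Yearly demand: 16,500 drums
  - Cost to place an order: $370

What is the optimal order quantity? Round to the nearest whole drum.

745 drums

Optimal lot size Q* = (2 × 16,500 × $370 / $22)^½ ≈ 744.98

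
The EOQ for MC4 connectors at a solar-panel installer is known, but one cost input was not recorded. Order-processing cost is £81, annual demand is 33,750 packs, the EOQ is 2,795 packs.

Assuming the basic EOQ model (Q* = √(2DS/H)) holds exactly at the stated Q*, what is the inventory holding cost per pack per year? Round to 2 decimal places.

£0.70

From Q* = √(2DS/H) ⇒ Q*² = 2DS/H.
H = 2DS / Q² = 2 × 33,750 × 81 / 2,795² = 0.6999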